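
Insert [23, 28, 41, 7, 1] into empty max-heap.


Insert 23: [23]
Insert 28: [28, 23]
Insert 41: [41, 23, 28]
Insert 7: [41, 23, 28, 7]
Insert 1: [41, 23, 28, 7, 1]

Final heap: [41, 23, 28, 7, 1]


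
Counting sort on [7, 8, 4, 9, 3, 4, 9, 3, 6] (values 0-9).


Input: [7, 8, 4, 9, 3, 4, 9, 3, 6]
Counts: [0, 0, 0, 2, 2, 0, 1, 1, 1, 2]

Sorted: [3, 3, 4, 4, 6, 7, 8, 9, 9]


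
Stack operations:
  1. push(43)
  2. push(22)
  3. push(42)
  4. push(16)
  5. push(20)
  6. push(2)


push(43) -> [43]
push(22) -> [43, 22]
push(42) -> [43, 22, 42]
push(16) -> [43, 22, 42, 16]
push(20) -> [43, 22, 42, 16, 20]
push(2) -> [43, 22, 42, 16, 20, 2]

Final stack: [43, 22, 42, 16, 20, 2]


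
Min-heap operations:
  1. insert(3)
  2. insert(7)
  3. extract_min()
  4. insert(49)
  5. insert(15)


insert(3) -> [3]
insert(7) -> [3, 7]
extract_min()->3, [7]
insert(49) -> [7, 49]
insert(15) -> [7, 49, 15]

Final heap: [7, 49, 15]


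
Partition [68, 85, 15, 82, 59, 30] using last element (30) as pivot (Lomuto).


Pivot: 30
  15 <= 30: swap -> [15, 85, 68, 82, 59, 30]
Place pivot at 1: [15, 30, 68, 82, 59, 85]

Partitioned: [15, 30, 68, 82, 59, 85]


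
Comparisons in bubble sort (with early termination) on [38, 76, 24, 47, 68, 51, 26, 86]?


Algorithm: bubble sort (with early termination)
Input: [38, 76, 24, 47, 68, 51, 26, 86]
Sorted: [24, 26, 38, 47, 51, 68, 76, 86]

27


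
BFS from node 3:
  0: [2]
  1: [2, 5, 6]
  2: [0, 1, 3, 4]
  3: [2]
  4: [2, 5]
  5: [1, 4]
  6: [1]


Visit 3, enqueue [2]
Visit 2, enqueue [0, 1, 4]
Visit 0, enqueue []
Visit 1, enqueue [5, 6]
Visit 4, enqueue []
Visit 5, enqueue []
Visit 6, enqueue []

BFS order: [3, 2, 0, 1, 4, 5, 6]


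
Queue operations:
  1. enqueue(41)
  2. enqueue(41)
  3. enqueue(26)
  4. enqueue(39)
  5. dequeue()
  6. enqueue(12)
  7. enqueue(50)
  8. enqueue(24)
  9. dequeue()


enqueue(41) -> [41]
enqueue(41) -> [41, 41]
enqueue(26) -> [41, 41, 26]
enqueue(39) -> [41, 41, 26, 39]
dequeue()->41, [41, 26, 39]
enqueue(12) -> [41, 26, 39, 12]
enqueue(50) -> [41, 26, 39, 12, 50]
enqueue(24) -> [41, 26, 39, 12, 50, 24]
dequeue()->41, [26, 39, 12, 50, 24]

Final queue: [26, 39, 12, 50, 24]


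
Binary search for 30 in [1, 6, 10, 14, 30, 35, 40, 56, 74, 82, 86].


Step 1: lo=0, hi=10, mid=5, val=35
Step 2: lo=0, hi=4, mid=2, val=10
Step 3: lo=3, hi=4, mid=3, val=14
Step 4: lo=4, hi=4, mid=4, val=30

Found at index 4


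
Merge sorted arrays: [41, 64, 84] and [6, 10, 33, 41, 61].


Take 6 from B
Take 10 from B
Take 33 from B
Take 41 from A
Take 41 from B
Take 61 from B

Merged: [6, 10, 33, 41, 41, 61, 64, 84]


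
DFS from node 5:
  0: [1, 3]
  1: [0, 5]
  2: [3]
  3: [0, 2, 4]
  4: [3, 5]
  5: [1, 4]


Visit 5, push [4, 1]
Visit 1, push [0]
Visit 0, push [3]
Visit 3, push [4, 2]
Visit 2, push []
Visit 4, push []

DFS order: [5, 1, 0, 3, 2, 4]


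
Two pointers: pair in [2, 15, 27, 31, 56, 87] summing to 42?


lo=0(2)+hi=5(87)=89
lo=0(2)+hi=4(56)=58
lo=0(2)+hi=3(31)=33
lo=1(15)+hi=3(31)=46
lo=1(15)+hi=2(27)=42

Yes: 15+27=42


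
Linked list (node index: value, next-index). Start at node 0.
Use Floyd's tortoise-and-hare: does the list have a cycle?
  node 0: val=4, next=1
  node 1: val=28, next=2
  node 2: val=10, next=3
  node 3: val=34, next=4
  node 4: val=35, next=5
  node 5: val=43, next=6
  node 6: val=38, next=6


Floyd's tortoise (slow, +1) and hare (fast, +2):
  init: slow=0, fast=0
  step 1: slow=1, fast=2
  step 2: slow=2, fast=4
  step 3: slow=3, fast=6
  step 4: slow=4, fast=6
  step 5: slow=5, fast=6
  step 6: slow=6, fast=6
  slow == fast at node 6: cycle detected

Cycle: yes


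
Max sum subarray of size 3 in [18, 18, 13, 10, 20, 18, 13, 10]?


[0:3]: 49
[1:4]: 41
[2:5]: 43
[3:6]: 48
[4:7]: 51
[5:8]: 41

Max: 51 at [4:7]


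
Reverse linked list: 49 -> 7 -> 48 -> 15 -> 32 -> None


Step 1: curr=49, set curr.next=prev(None) | reversed so far: 49
Step 2: curr=7, set curr.next=prev(49) | reversed so far: 7 -> 49
Step 3: curr=48, set curr.next=prev(7) | reversed so far: 48 -> 7 -> 49
Step 4: curr=15, set curr.next=prev(48) | reversed so far: 15 -> 48 -> 7 -> 49
Step 5: curr=32, set curr.next=prev(15) | reversed so far: 32 -> 15 -> 48 -> 7 -> 49

32 -> 15 -> 48 -> 7 -> 49 -> None


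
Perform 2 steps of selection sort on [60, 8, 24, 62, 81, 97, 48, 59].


Initial: [60, 8, 24, 62, 81, 97, 48, 59]
Step 1: min=8 at 1
  Swap: [8, 60, 24, 62, 81, 97, 48, 59]
Step 2: min=24 at 2
  Swap: [8, 24, 60, 62, 81, 97, 48, 59]

After 2 steps: [8, 24, 60, 62, 81, 97, 48, 59]


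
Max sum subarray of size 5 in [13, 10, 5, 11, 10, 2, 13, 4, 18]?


[0:5]: 49
[1:6]: 38
[2:7]: 41
[3:8]: 40
[4:9]: 47

Max: 49 at [0:5]


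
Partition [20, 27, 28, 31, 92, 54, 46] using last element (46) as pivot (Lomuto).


Pivot: 46
  20 <= 46: advance i (no swap)
  27 <= 46: advance i (no swap)
  28 <= 46: advance i (no swap)
  31 <= 46: advance i (no swap)
Place pivot at 4: [20, 27, 28, 31, 46, 54, 92]

Partitioned: [20, 27, 28, 31, 46, 54, 92]


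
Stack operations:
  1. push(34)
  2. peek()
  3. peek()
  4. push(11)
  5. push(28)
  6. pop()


push(34) -> [34]
peek()->34
peek()->34
push(11) -> [34, 11]
push(28) -> [34, 11, 28]
pop()->28, [34, 11]

Final stack: [34, 11]


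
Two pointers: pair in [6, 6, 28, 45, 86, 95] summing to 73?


lo=0(6)+hi=5(95)=101
lo=0(6)+hi=4(86)=92
lo=0(6)+hi=3(45)=51
lo=1(6)+hi=3(45)=51
lo=2(28)+hi=3(45)=73

Yes: 28+45=73


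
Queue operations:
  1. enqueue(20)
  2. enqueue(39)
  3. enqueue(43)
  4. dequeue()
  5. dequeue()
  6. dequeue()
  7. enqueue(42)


enqueue(20) -> [20]
enqueue(39) -> [20, 39]
enqueue(43) -> [20, 39, 43]
dequeue()->20, [39, 43]
dequeue()->39, [43]
dequeue()->43, []
enqueue(42) -> [42]

Final queue: [42]


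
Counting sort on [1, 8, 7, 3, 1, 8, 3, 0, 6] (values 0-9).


Input: [1, 8, 7, 3, 1, 8, 3, 0, 6]
Counts: [1, 2, 0, 2, 0, 0, 1, 1, 2, 0]

Sorted: [0, 1, 1, 3, 3, 6, 7, 8, 8]


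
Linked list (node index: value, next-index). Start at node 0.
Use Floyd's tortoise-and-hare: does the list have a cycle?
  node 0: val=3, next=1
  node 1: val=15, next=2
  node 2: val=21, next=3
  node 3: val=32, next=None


Floyd's tortoise (slow, +1) and hare (fast, +2):
  init: slow=0, fast=0
  step 1: slow=1, fast=2
  step 2: fast 2->3->None, no cycle

Cycle: no


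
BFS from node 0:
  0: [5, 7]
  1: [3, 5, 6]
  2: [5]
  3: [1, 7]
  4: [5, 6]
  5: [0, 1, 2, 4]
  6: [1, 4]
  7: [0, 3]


Visit 0, enqueue [5, 7]
Visit 5, enqueue [1, 2, 4]
Visit 7, enqueue [3]
Visit 1, enqueue [6]
Visit 2, enqueue []
Visit 4, enqueue []
Visit 3, enqueue []
Visit 6, enqueue []

BFS order: [0, 5, 7, 1, 2, 4, 3, 6]


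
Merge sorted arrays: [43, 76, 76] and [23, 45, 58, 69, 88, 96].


Take 23 from B
Take 43 from A
Take 45 from B
Take 58 from B
Take 69 from B
Take 76 from A
Take 76 from A

Merged: [23, 43, 45, 58, 69, 76, 76, 88, 96]


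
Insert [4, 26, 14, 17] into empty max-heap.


Insert 4: [4]
Insert 26: [26, 4]
Insert 14: [26, 4, 14]
Insert 17: [26, 17, 14, 4]

Final heap: [26, 17, 14, 4]


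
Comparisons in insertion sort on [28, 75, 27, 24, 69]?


Algorithm: insertion sort
Input: [28, 75, 27, 24, 69]
Sorted: [24, 27, 28, 69, 75]

8


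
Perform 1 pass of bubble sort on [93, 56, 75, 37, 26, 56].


Initial: [93, 56, 75, 37, 26, 56]
Pass 1: [56, 75, 37, 26, 56, 93] (5 swaps)

After 1 pass: [56, 75, 37, 26, 56, 93]


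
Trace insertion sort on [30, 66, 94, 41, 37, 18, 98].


Initial: [30, 66, 94, 41, 37, 18, 98]
Insert 66: [30, 66, 94, 41, 37, 18, 98]
Insert 94: [30, 66, 94, 41, 37, 18, 98]
Insert 41: [30, 41, 66, 94, 37, 18, 98]
Insert 37: [30, 37, 41, 66, 94, 18, 98]
Insert 18: [18, 30, 37, 41, 66, 94, 98]
Insert 98: [18, 30, 37, 41, 66, 94, 98]

Sorted: [18, 30, 37, 41, 66, 94, 98]


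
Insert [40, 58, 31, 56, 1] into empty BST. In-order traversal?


Insert 40: root
Insert 58: R from 40
Insert 31: L from 40
Insert 56: R from 40 -> L from 58
Insert 1: L from 40 -> L from 31

In-order: [1, 31, 40, 56, 58]


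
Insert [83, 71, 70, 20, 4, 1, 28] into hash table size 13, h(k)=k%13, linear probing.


Insert 83: h=5 -> slot 5
Insert 71: h=6 -> slot 6
Insert 70: h=5, 2 probes -> slot 7
Insert 20: h=7, 1 probes -> slot 8
Insert 4: h=4 -> slot 4
Insert 1: h=1 -> slot 1
Insert 28: h=2 -> slot 2

Table: [None, 1, 28, None, 4, 83, 71, 70, 20, None, None, None, None]


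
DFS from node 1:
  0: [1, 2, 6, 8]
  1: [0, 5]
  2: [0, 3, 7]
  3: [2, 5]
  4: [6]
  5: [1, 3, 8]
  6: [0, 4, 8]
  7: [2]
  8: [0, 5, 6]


Visit 1, push [5, 0]
Visit 0, push [8, 6, 2]
Visit 2, push [7, 3]
Visit 3, push [5]
Visit 5, push [8]
Visit 8, push [6]
Visit 6, push [4]
Visit 4, push []
Visit 7, push []

DFS order: [1, 0, 2, 3, 5, 8, 6, 4, 7]


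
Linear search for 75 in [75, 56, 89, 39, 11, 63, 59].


i=0: 75==75 found!

Found at 0, 1 comps


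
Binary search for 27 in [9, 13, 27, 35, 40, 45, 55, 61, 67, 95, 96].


Step 1: lo=0, hi=10, mid=5, val=45
Step 2: lo=0, hi=4, mid=2, val=27

Found at index 2


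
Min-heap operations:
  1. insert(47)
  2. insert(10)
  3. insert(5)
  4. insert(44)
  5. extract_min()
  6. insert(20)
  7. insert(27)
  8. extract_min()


insert(47) -> [47]
insert(10) -> [10, 47]
insert(5) -> [5, 47, 10]
insert(44) -> [5, 44, 10, 47]
extract_min()->5, [10, 44, 47]
insert(20) -> [10, 20, 47, 44]
insert(27) -> [10, 20, 47, 44, 27]
extract_min()->10, [20, 27, 47, 44]

Final heap: [20, 27, 47, 44]


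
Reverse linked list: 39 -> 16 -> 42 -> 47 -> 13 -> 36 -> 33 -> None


Step 1: curr=39, set curr.next=prev(None) | reversed so far: 39
Step 2: curr=16, set curr.next=prev(39) | reversed so far: 16 -> 39
Step 3: curr=42, set curr.next=prev(16) | reversed so far: 42 -> 16 -> 39
Step 4: curr=47, set curr.next=prev(42) | reversed so far: 47 -> 42 -> 16 -> 39
Step 5: curr=13, set curr.next=prev(47) | reversed so far: 13 -> 47 -> 42 -> 16 -> 39
Step 6: curr=36, set curr.next=prev(13) | reversed so far: 36 -> 13 -> 47 -> 42 -> 16 -> 39
Step 7: curr=33, set curr.next=prev(36) | reversed so far: 33 -> 36 -> 13 -> 47 -> 42 -> 16 -> 39

33 -> 36 -> 13 -> 47 -> 42 -> 16 -> 39 -> None


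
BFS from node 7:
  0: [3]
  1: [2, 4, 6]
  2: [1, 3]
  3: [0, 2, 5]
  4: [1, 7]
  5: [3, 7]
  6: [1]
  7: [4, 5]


Visit 7, enqueue [4, 5]
Visit 4, enqueue [1]
Visit 5, enqueue [3]
Visit 1, enqueue [2, 6]
Visit 3, enqueue [0]
Visit 2, enqueue []
Visit 6, enqueue []
Visit 0, enqueue []

BFS order: [7, 4, 5, 1, 3, 2, 6, 0]


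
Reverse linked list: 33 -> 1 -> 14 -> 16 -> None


Step 1: curr=33, set curr.next=prev(None) | reversed so far: 33
Step 2: curr=1, set curr.next=prev(33) | reversed so far: 1 -> 33
Step 3: curr=14, set curr.next=prev(1) | reversed so far: 14 -> 1 -> 33
Step 4: curr=16, set curr.next=prev(14) | reversed so far: 16 -> 14 -> 1 -> 33

16 -> 14 -> 1 -> 33 -> None


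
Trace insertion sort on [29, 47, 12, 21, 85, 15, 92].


Initial: [29, 47, 12, 21, 85, 15, 92]
Insert 47: [29, 47, 12, 21, 85, 15, 92]
Insert 12: [12, 29, 47, 21, 85, 15, 92]
Insert 21: [12, 21, 29, 47, 85, 15, 92]
Insert 85: [12, 21, 29, 47, 85, 15, 92]
Insert 15: [12, 15, 21, 29, 47, 85, 92]
Insert 92: [12, 15, 21, 29, 47, 85, 92]

Sorted: [12, 15, 21, 29, 47, 85, 92]


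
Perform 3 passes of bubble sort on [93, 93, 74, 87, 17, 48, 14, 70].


Initial: [93, 93, 74, 87, 17, 48, 14, 70]
Pass 1: [93, 74, 87, 17, 48, 14, 70, 93] (6 swaps)
Pass 2: [74, 87, 17, 48, 14, 70, 93, 93] (6 swaps)
Pass 3: [74, 17, 48, 14, 70, 87, 93, 93] (4 swaps)

After 3 passes: [74, 17, 48, 14, 70, 87, 93, 93]


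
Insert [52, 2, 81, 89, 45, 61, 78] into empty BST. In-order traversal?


Insert 52: root
Insert 2: L from 52
Insert 81: R from 52
Insert 89: R from 52 -> R from 81
Insert 45: L from 52 -> R from 2
Insert 61: R from 52 -> L from 81
Insert 78: R from 52 -> L from 81 -> R from 61

In-order: [2, 45, 52, 61, 78, 81, 89]


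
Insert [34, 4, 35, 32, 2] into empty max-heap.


Insert 34: [34]
Insert 4: [34, 4]
Insert 35: [35, 4, 34]
Insert 32: [35, 32, 34, 4]
Insert 2: [35, 32, 34, 4, 2]

Final heap: [35, 32, 34, 4, 2]


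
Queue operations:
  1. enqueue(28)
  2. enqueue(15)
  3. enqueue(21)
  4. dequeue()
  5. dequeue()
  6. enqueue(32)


enqueue(28) -> [28]
enqueue(15) -> [28, 15]
enqueue(21) -> [28, 15, 21]
dequeue()->28, [15, 21]
dequeue()->15, [21]
enqueue(32) -> [21, 32]

Final queue: [21, 32]


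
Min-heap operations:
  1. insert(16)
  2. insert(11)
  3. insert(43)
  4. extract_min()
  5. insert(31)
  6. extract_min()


insert(16) -> [16]
insert(11) -> [11, 16]
insert(43) -> [11, 16, 43]
extract_min()->11, [16, 43]
insert(31) -> [16, 43, 31]
extract_min()->16, [31, 43]

Final heap: [31, 43]


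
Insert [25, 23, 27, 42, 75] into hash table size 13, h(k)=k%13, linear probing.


Insert 25: h=12 -> slot 12
Insert 23: h=10 -> slot 10
Insert 27: h=1 -> slot 1
Insert 42: h=3 -> slot 3
Insert 75: h=10, 1 probes -> slot 11

Table: [None, 27, None, 42, None, None, None, None, None, None, 23, 75, 25]


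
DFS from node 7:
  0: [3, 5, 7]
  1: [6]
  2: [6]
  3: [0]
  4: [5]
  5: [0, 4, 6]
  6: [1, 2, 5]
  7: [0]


Visit 7, push [0]
Visit 0, push [5, 3]
Visit 3, push []
Visit 5, push [6, 4]
Visit 4, push []
Visit 6, push [2, 1]
Visit 1, push []
Visit 2, push []

DFS order: [7, 0, 3, 5, 4, 6, 1, 2]


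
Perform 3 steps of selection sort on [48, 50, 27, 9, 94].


Initial: [48, 50, 27, 9, 94]
Step 1: min=9 at 3
  Swap: [9, 50, 27, 48, 94]
Step 2: min=27 at 2
  Swap: [9, 27, 50, 48, 94]
Step 3: min=48 at 3
  Swap: [9, 27, 48, 50, 94]

After 3 steps: [9, 27, 48, 50, 94]


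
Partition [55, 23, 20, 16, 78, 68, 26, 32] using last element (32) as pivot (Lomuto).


Pivot: 32
  23 <= 32: swap -> [23, 55, 20, 16, 78, 68, 26, 32]
  20 <= 32: swap -> [23, 20, 55, 16, 78, 68, 26, 32]
  16 <= 32: swap -> [23, 20, 16, 55, 78, 68, 26, 32]
  26 <= 32: swap -> [23, 20, 16, 26, 78, 68, 55, 32]
Place pivot at 4: [23, 20, 16, 26, 32, 68, 55, 78]

Partitioned: [23, 20, 16, 26, 32, 68, 55, 78]


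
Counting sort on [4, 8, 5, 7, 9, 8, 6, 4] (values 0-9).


Input: [4, 8, 5, 7, 9, 8, 6, 4]
Counts: [0, 0, 0, 0, 2, 1, 1, 1, 2, 1]

Sorted: [4, 4, 5, 6, 7, 8, 8, 9]


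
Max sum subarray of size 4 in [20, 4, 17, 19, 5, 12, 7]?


[0:4]: 60
[1:5]: 45
[2:6]: 53
[3:7]: 43

Max: 60 at [0:4]


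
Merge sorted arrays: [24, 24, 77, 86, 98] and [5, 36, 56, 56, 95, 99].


Take 5 from B
Take 24 from A
Take 24 from A
Take 36 from B
Take 56 from B
Take 56 from B
Take 77 from A
Take 86 from A
Take 95 from B
Take 98 from A

Merged: [5, 24, 24, 36, 56, 56, 77, 86, 95, 98, 99]


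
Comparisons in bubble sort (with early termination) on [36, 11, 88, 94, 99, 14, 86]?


Algorithm: bubble sort (with early termination)
Input: [36, 11, 88, 94, 99, 14, 86]
Sorted: [11, 14, 36, 86, 88, 94, 99]

20


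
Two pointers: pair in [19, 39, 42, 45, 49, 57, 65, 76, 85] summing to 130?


lo=0(19)+hi=8(85)=104
lo=1(39)+hi=8(85)=124
lo=2(42)+hi=8(85)=127
lo=3(45)+hi=8(85)=130

Yes: 45+85=130


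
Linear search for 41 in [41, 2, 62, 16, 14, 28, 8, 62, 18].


i=0: 41==41 found!

Found at 0, 1 comps


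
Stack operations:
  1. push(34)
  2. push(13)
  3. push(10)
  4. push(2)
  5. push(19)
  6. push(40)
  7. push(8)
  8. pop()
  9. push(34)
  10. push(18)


push(34) -> [34]
push(13) -> [34, 13]
push(10) -> [34, 13, 10]
push(2) -> [34, 13, 10, 2]
push(19) -> [34, 13, 10, 2, 19]
push(40) -> [34, 13, 10, 2, 19, 40]
push(8) -> [34, 13, 10, 2, 19, 40, 8]
pop()->8, [34, 13, 10, 2, 19, 40]
push(34) -> [34, 13, 10, 2, 19, 40, 34]
push(18) -> [34, 13, 10, 2, 19, 40, 34, 18]

Final stack: [34, 13, 10, 2, 19, 40, 34, 18]


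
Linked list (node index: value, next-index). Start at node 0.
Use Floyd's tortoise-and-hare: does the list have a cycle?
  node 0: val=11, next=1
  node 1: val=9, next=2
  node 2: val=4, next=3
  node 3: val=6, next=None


Floyd's tortoise (slow, +1) and hare (fast, +2):
  init: slow=0, fast=0
  step 1: slow=1, fast=2
  step 2: fast 2->3->None, no cycle

Cycle: no


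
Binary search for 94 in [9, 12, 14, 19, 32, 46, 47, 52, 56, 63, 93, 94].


Step 1: lo=0, hi=11, mid=5, val=46
Step 2: lo=6, hi=11, mid=8, val=56
Step 3: lo=9, hi=11, mid=10, val=93
Step 4: lo=11, hi=11, mid=11, val=94

Found at index 11


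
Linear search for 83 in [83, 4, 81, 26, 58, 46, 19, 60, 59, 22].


i=0: 83==83 found!

Found at 0, 1 comps


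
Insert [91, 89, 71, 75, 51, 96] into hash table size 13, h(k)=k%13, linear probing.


Insert 91: h=0 -> slot 0
Insert 89: h=11 -> slot 11
Insert 71: h=6 -> slot 6
Insert 75: h=10 -> slot 10
Insert 51: h=12 -> slot 12
Insert 96: h=5 -> slot 5

Table: [91, None, None, None, None, 96, 71, None, None, None, 75, 89, 51]


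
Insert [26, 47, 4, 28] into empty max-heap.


Insert 26: [26]
Insert 47: [47, 26]
Insert 4: [47, 26, 4]
Insert 28: [47, 28, 4, 26]

Final heap: [47, 28, 4, 26]


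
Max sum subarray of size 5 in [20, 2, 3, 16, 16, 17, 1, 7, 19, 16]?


[0:5]: 57
[1:6]: 54
[2:7]: 53
[3:8]: 57
[4:9]: 60
[5:10]: 60

Max: 60 at [4:9]


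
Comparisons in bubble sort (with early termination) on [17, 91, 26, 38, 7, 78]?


Algorithm: bubble sort (with early termination)
Input: [17, 91, 26, 38, 7, 78]
Sorted: [7, 17, 26, 38, 78, 91]

15


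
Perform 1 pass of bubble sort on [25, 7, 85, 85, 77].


Initial: [25, 7, 85, 85, 77]
Pass 1: [7, 25, 85, 77, 85] (2 swaps)

After 1 pass: [7, 25, 85, 77, 85]


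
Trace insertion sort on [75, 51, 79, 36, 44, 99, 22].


Initial: [75, 51, 79, 36, 44, 99, 22]
Insert 51: [51, 75, 79, 36, 44, 99, 22]
Insert 79: [51, 75, 79, 36, 44, 99, 22]
Insert 36: [36, 51, 75, 79, 44, 99, 22]
Insert 44: [36, 44, 51, 75, 79, 99, 22]
Insert 99: [36, 44, 51, 75, 79, 99, 22]
Insert 22: [22, 36, 44, 51, 75, 79, 99]

Sorted: [22, 36, 44, 51, 75, 79, 99]


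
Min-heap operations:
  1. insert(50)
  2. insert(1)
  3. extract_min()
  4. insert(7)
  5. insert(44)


insert(50) -> [50]
insert(1) -> [1, 50]
extract_min()->1, [50]
insert(7) -> [7, 50]
insert(44) -> [7, 50, 44]

Final heap: [7, 50, 44]


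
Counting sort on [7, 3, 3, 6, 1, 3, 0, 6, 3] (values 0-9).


Input: [7, 3, 3, 6, 1, 3, 0, 6, 3]
Counts: [1, 1, 0, 4, 0, 0, 2, 1, 0, 0]

Sorted: [0, 1, 3, 3, 3, 3, 6, 6, 7]


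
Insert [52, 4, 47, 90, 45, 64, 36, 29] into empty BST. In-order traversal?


Insert 52: root
Insert 4: L from 52
Insert 47: L from 52 -> R from 4
Insert 90: R from 52
Insert 45: L from 52 -> R from 4 -> L from 47
Insert 64: R from 52 -> L from 90
Insert 36: L from 52 -> R from 4 -> L from 47 -> L from 45
Insert 29: L from 52 -> R from 4 -> L from 47 -> L from 45 -> L from 36

In-order: [4, 29, 36, 45, 47, 52, 64, 90]


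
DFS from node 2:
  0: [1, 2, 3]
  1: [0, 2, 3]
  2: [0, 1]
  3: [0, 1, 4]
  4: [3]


Visit 2, push [1, 0]
Visit 0, push [3, 1]
Visit 1, push [3]
Visit 3, push [4]
Visit 4, push []

DFS order: [2, 0, 1, 3, 4]


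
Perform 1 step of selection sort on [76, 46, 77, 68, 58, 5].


Initial: [76, 46, 77, 68, 58, 5]
Step 1: min=5 at 5
  Swap: [5, 46, 77, 68, 58, 76]

After 1 step: [5, 46, 77, 68, 58, 76]


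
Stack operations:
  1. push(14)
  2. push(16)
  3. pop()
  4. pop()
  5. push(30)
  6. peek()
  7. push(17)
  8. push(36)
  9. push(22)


push(14) -> [14]
push(16) -> [14, 16]
pop()->16, [14]
pop()->14, []
push(30) -> [30]
peek()->30
push(17) -> [30, 17]
push(36) -> [30, 17, 36]
push(22) -> [30, 17, 36, 22]

Final stack: [30, 17, 36, 22]


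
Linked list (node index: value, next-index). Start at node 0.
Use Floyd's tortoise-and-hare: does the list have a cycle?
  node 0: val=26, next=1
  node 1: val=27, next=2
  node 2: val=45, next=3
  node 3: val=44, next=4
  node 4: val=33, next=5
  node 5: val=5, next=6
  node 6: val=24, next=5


Floyd's tortoise (slow, +1) and hare (fast, +2):
  init: slow=0, fast=0
  step 1: slow=1, fast=2
  step 2: slow=2, fast=4
  step 3: slow=3, fast=6
  step 4: slow=4, fast=6
  step 5: slow=5, fast=6
  step 6: slow=6, fast=6
  slow == fast at node 6: cycle detected

Cycle: yes


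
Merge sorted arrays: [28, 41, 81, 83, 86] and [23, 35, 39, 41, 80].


Take 23 from B
Take 28 from A
Take 35 from B
Take 39 from B
Take 41 from A
Take 41 from B
Take 80 from B

Merged: [23, 28, 35, 39, 41, 41, 80, 81, 83, 86]


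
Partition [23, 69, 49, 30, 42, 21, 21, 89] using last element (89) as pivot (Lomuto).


Pivot: 89
  23 <= 89: advance i (no swap)
  69 <= 89: advance i (no swap)
  49 <= 89: advance i (no swap)
  30 <= 89: advance i (no swap)
  42 <= 89: advance i (no swap)
  21 <= 89: advance i (no swap)
  21 <= 89: advance i (no swap)
Place pivot at 7: [23, 69, 49, 30, 42, 21, 21, 89]

Partitioned: [23, 69, 49, 30, 42, 21, 21, 89]


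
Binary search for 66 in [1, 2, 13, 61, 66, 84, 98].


Step 1: lo=0, hi=6, mid=3, val=61
Step 2: lo=4, hi=6, mid=5, val=84
Step 3: lo=4, hi=4, mid=4, val=66

Found at index 4


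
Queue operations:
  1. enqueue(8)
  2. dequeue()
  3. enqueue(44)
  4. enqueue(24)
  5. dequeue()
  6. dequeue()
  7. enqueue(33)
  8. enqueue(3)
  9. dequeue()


enqueue(8) -> [8]
dequeue()->8, []
enqueue(44) -> [44]
enqueue(24) -> [44, 24]
dequeue()->44, [24]
dequeue()->24, []
enqueue(33) -> [33]
enqueue(3) -> [33, 3]
dequeue()->33, [3]

Final queue: [3]


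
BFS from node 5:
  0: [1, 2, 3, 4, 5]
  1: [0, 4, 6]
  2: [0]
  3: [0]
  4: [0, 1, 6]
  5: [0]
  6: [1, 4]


Visit 5, enqueue [0]
Visit 0, enqueue [1, 2, 3, 4]
Visit 1, enqueue [6]
Visit 2, enqueue []
Visit 3, enqueue []
Visit 4, enqueue []
Visit 6, enqueue []

BFS order: [5, 0, 1, 2, 3, 4, 6]


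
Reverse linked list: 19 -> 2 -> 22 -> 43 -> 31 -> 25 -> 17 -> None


Step 1: curr=19, set curr.next=prev(None) | reversed so far: 19
Step 2: curr=2, set curr.next=prev(19) | reversed so far: 2 -> 19
Step 3: curr=22, set curr.next=prev(2) | reversed so far: 22 -> 2 -> 19
Step 4: curr=43, set curr.next=prev(22) | reversed so far: 43 -> 22 -> 2 -> 19
Step 5: curr=31, set curr.next=prev(43) | reversed so far: 31 -> 43 -> 22 -> 2 -> 19
Step 6: curr=25, set curr.next=prev(31) | reversed so far: 25 -> 31 -> 43 -> 22 -> 2 -> 19
Step 7: curr=17, set curr.next=prev(25) | reversed so far: 17 -> 25 -> 31 -> 43 -> 22 -> 2 -> 19

17 -> 25 -> 31 -> 43 -> 22 -> 2 -> 19 -> None


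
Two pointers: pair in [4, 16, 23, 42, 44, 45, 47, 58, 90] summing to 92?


lo=0(4)+hi=8(90)=94
lo=0(4)+hi=7(58)=62
lo=1(16)+hi=7(58)=74
lo=2(23)+hi=7(58)=81
lo=3(42)+hi=7(58)=100
lo=3(42)+hi=6(47)=89
lo=4(44)+hi=6(47)=91
lo=5(45)+hi=6(47)=92

Yes: 45+47=92


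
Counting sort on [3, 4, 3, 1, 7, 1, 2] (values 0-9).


Input: [3, 4, 3, 1, 7, 1, 2]
Counts: [0, 2, 1, 2, 1, 0, 0, 1, 0, 0]

Sorted: [1, 1, 2, 3, 3, 4, 7]


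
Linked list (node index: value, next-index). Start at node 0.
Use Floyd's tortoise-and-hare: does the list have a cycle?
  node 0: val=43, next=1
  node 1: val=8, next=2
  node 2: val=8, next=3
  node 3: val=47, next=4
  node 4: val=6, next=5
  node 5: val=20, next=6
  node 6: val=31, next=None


Floyd's tortoise (slow, +1) and hare (fast, +2):
  init: slow=0, fast=0
  step 1: slow=1, fast=2
  step 2: slow=2, fast=4
  step 3: slow=3, fast=6
  step 4: fast -> None, no cycle

Cycle: no


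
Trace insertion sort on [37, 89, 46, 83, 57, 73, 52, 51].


Initial: [37, 89, 46, 83, 57, 73, 52, 51]
Insert 89: [37, 89, 46, 83, 57, 73, 52, 51]
Insert 46: [37, 46, 89, 83, 57, 73, 52, 51]
Insert 83: [37, 46, 83, 89, 57, 73, 52, 51]
Insert 57: [37, 46, 57, 83, 89, 73, 52, 51]
Insert 73: [37, 46, 57, 73, 83, 89, 52, 51]
Insert 52: [37, 46, 52, 57, 73, 83, 89, 51]
Insert 51: [37, 46, 51, 52, 57, 73, 83, 89]

Sorted: [37, 46, 51, 52, 57, 73, 83, 89]


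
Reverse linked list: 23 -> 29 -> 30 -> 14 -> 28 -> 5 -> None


Step 1: curr=23, set curr.next=prev(None) | reversed so far: 23
Step 2: curr=29, set curr.next=prev(23) | reversed so far: 29 -> 23
Step 3: curr=30, set curr.next=prev(29) | reversed so far: 30 -> 29 -> 23
Step 4: curr=14, set curr.next=prev(30) | reversed so far: 14 -> 30 -> 29 -> 23
Step 5: curr=28, set curr.next=prev(14) | reversed so far: 28 -> 14 -> 30 -> 29 -> 23
Step 6: curr=5, set curr.next=prev(28) | reversed so far: 5 -> 28 -> 14 -> 30 -> 29 -> 23

5 -> 28 -> 14 -> 30 -> 29 -> 23 -> None


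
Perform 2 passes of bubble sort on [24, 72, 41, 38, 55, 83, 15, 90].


Initial: [24, 72, 41, 38, 55, 83, 15, 90]
Pass 1: [24, 41, 38, 55, 72, 15, 83, 90] (4 swaps)
Pass 2: [24, 38, 41, 55, 15, 72, 83, 90] (2 swaps)

After 2 passes: [24, 38, 41, 55, 15, 72, 83, 90]


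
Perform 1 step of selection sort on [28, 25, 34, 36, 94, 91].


Initial: [28, 25, 34, 36, 94, 91]
Step 1: min=25 at 1
  Swap: [25, 28, 34, 36, 94, 91]

After 1 step: [25, 28, 34, 36, 94, 91]


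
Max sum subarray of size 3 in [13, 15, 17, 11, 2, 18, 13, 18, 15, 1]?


[0:3]: 45
[1:4]: 43
[2:5]: 30
[3:6]: 31
[4:7]: 33
[5:8]: 49
[6:9]: 46
[7:10]: 34

Max: 49 at [5:8]


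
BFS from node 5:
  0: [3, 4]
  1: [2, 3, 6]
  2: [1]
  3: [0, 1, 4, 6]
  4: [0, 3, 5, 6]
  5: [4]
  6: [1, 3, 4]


Visit 5, enqueue [4]
Visit 4, enqueue [0, 3, 6]
Visit 0, enqueue []
Visit 3, enqueue [1]
Visit 6, enqueue []
Visit 1, enqueue [2]
Visit 2, enqueue []

BFS order: [5, 4, 0, 3, 6, 1, 2]


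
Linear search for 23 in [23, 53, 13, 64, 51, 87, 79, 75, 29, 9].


i=0: 23==23 found!

Found at 0, 1 comps


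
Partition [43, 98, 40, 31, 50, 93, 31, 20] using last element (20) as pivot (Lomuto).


Pivot: 20
Place pivot at 0: [20, 98, 40, 31, 50, 93, 31, 43]

Partitioned: [20, 98, 40, 31, 50, 93, 31, 43]


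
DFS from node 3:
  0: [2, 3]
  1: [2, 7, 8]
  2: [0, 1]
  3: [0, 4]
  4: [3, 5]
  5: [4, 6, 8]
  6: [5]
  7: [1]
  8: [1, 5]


Visit 3, push [4, 0]
Visit 0, push [2]
Visit 2, push [1]
Visit 1, push [8, 7]
Visit 7, push []
Visit 8, push [5]
Visit 5, push [6, 4]
Visit 4, push []
Visit 6, push []

DFS order: [3, 0, 2, 1, 7, 8, 5, 4, 6]


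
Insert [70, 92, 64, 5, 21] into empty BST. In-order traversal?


Insert 70: root
Insert 92: R from 70
Insert 64: L from 70
Insert 5: L from 70 -> L from 64
Insert 21: L from 70 -> L from 64 -> R from 5

In-order: [5, 21, 64, 70, 92]


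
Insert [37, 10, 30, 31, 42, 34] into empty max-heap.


Insert 37: [37]
Insert 10: [37, 10]
Insert 30: [37, 10, 30]
Insert 31: [37, 31, 30, 10]
Insert 42: [42, 37, 30, 10, 31]
Insert 34: [42, 37, 34, 10, 31, 30]

Final heap: [42, 37, 34, 10, 31, 30]


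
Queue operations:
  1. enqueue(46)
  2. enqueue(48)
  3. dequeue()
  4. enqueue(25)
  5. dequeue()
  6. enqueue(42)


enqueue(46) -> [46]
enqueue(48) -> [46, 48]
dequeue()->46, [48]
enqueue(25) -> [48, 25]
dequeue()->48, [25]
enqueue(42) -> [25, 42]

Final queue: [25, 42]


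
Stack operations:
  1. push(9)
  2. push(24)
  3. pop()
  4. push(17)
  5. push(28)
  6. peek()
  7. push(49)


push(9) -> [9]
push(24) -> [9, 24]
pop()->24, [9]
push(17) -> [9, 17]
push(28) -> [9, 17, 28]
peek()->28
push(49) -> [9, 17, 28, 49]

Final stack: [9, 17, 28, 49]


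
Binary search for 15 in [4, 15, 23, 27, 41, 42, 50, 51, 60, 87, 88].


Step 1: lo=0, hi=10, mid=5, val=42
Step 2: lo=0, hi=4, mid=2, val=23
Step 3: lo=0, hi=1, mid=0, val=4
Step 4: lo=1, hi=1, mid=1, val=15

Found at index 1


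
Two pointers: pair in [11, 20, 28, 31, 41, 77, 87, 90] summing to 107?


lo=0(11)+hi=7(90)=101
lo=1(20)+hi=7(90)=110
lo=1(20)+hi=6(87)=107

Yes: 20+87=107


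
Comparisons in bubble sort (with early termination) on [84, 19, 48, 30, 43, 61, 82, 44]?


Algorithm: bubble sort (with early termination)
Input: [84, 19, 48, 30, 43, 61, 82, 44]
Sorted: [19, 30, 43, 44, 48, 61, 82, 84]

25


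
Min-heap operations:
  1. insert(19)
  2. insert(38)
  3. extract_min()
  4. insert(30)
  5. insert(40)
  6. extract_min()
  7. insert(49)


insert(19) -> [19]
insert(38) -> [19, 38]
extract_min()->19, [38]
insert(30) -> [30, 38]
insert(40) -> [30, 38, 40]
extract_min()->30, [38, 40]
insert(49) -> [38, 40, 49]

Final heap: [38, 40, 49]


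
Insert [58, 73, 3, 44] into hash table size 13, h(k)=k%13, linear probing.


Insert 58: h=6 -> slot 6
Insert 73: h=8 -> slot 8
Insert 3: h=3 -> slot 3
Insert 44: h=5 -> slot 5

Table: [None, None, None, 3, None, 44, 58, None, 73, None, None, None, None]


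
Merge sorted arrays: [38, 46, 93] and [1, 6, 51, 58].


Take 1 from B
Take 6 from B
Take 38 from A
Take 46 from A
Take 51 from B
Take 58 from B

Merged: [1, 6, 38, 46, 51, 58, 93]


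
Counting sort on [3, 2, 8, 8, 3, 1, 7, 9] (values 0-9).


Input: [3, 2, 8, 8, 3, 1, 7, 9]
Counts: [0, 1, 1, 2, 0, 0, 0, 1, 2, 1]

Sorted: [1, 2, 3, 3, 7, 8, 8, 9]


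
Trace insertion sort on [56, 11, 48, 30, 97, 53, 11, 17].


Initial: [56, 11, 48, 30, 97, 53, 11, 17]
Insert 11: [11, 56, 48, 30, 97, 53, 11, 17]
Insert 48: [11, 48, 56, 30, 97, 53, 11, 17]
Insert 30: [11, 30, 48, 56, 97, 53, 11, 17]
Insert 97: [11, 30, 48, 56, 97, 53, 11, 17]
Insert 53: [11, 30, 48, 53, 56, 97, 11, 17]
Insert 11: [11, 11, 30, 48, 53, 56, 97, 17]
Insert 17: [11, 11, 17, 30, 48, 53, 56, 97]

Sorted: [11, 11, 17, 30, 48, 53, 56, 97]


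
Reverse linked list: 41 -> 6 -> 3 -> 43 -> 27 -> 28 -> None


Step 1: curr=41, set curr.next=prev(None) | reversed so far: 41
Step 2: curr=6, set curr.next=prev(41) | reversed so far: 6 -> 41
Step 3: curr=3, set curr.next=prev(6) | reversed so far: 3 -> 6 -> 41
Step 4: curr=43, set curr.next=prev(3) | reversed so far: 43 -> 3 -> 6 -> 41
Step 5: curr=27, set curr.next=prev(43) | reversed so far: 27 -> 43 -> 3 -> 6 -> 41
Step 6: curr=28, set curr.next=prev(27) | reversed so far: 28 -> 27 -> 43 -> 3 -> 6 -> 41

28 -> 27 -> 43 -> 3 -> 6 -> 41 -> None


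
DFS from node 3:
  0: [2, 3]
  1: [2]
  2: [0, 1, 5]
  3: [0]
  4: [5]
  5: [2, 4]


Visit 3, push [0]
Visit 0, push [2]
Visit 2, push [5, 1]
Visit 1, push []
Visit 5, push [4]
Visit 4, push []

DFS order: [3, 0, 2, 1, 5, 4]


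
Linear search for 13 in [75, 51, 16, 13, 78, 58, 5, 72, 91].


i=0: 75!=13
i=1: 51!=13
i=2: 16!=13
i=3: 13==13 found!

Found at 3, 4 comps


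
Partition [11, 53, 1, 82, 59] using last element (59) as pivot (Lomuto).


Pivot: 59
  11 <= 59: advance i (no swap)
  53 <= 59: advance i (no swap)
  1 <= 59: advance i (no swap)
Place pivot at 3: [11, 53, 1, 59, 82]

Partitioned: [11, 53, 1, 59, 82]


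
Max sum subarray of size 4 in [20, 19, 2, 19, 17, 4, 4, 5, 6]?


[0:4]: 60
[1:5]: 57
[2:6]: 42
[3:7]: 44
[4:8]: 30
[5:9]: 19

Max: 60 at [0:4]


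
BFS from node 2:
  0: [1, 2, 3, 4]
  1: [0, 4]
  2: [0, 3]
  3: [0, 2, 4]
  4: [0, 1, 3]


Visit 2, enqueue [0, 3]
Visit 0, enqueue [1, 4]
Visit 3, enqueue []
Visit 1, enqueue []
Visit 4, enqueue []

BFS order: [2, 0, 3, 1, 4]


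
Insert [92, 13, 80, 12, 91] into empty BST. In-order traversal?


Insert 92: root
Insert 13: L from 92
Insert 80: L from 92 -> R from 13
Insert 12: L from 92 -> L from 13
Insert 91: L from 92 -> R from 13 -> R from 80

In-order: [12, 13, 80, 91, 92]


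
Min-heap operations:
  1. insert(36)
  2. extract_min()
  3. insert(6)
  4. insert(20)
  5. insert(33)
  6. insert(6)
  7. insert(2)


insert(36) -> [36]
extract_min()->36, []
insert(6) -> [6]
insert(20) -> [6, 20]
insert(33) -> [6, 20, 33]
insert(6) -> [6, 6, 33, 20]
insert(2) -> [2, 6, 33, 20, 6]

Final heap: [2, 6, 33, 20, 6]


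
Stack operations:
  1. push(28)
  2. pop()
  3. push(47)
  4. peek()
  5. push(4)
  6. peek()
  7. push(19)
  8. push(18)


push(28) -> [28]
pop()->28, []
push(47) -> [47]
peek()->47
push(4) -> [47, 4]
peek()->4
push(19) -> [47, 4, 19]
push(18) -> [47, 4, 19, 18]

Final stack: [47, 4, 19, 18]


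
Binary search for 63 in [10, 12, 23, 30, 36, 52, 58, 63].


Step 1: lo=0, hi=7, mid=3, val=30
Step 2: lo=4, hi=7, mid=5, val=52
Step 3: lo=6, hi=7, mid=6, val=58
Step 4: lo=7, hi=7, mid=7, val=63

Found at index 7


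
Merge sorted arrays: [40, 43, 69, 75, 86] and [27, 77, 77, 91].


Take 27 from B
Take 40 from A
Take 43 from A
Take 69 from A
Take 75 from A
Take 77 from B
Take 77 from B
Take 86 from A

Merged: [27, 40, 43, 69, 75, 77, 77, 86, 91]


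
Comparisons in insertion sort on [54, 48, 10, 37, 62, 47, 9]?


Algorithm: insertion sort
Input: [54, 48, 10, 37, 62, 47, 9]
Sorted: [9, 10, 37, 47, 48, 54, 62]

17


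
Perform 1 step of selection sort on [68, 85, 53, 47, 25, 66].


Initial: [68, 85, 53, 47, 25, 66]
Step 1: min=25 at 4
  Swap: [25, 85, 53, 47, 68, 66]

After 1 step: [25, 85, 53, 47, 68, 66]


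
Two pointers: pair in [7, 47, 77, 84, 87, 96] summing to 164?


lo=0(7)+hi=5(96)=103
lo=1(47)+hi=5(96)=143
lo=2(77)+hi=5(96)=173
lo=2(77)+hi=4(87)=164

Yes: 77+87=164


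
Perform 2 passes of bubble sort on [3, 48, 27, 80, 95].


Initial: [3, 48, 27, 80, 95]
Pass 1: [3, 27, 48, 80, 95] (1 swaps)
Pass 2: [3, 27, 48, 80, 95] (0 swaps)

After 2 passes: [3, 27, 48, 80, 95]


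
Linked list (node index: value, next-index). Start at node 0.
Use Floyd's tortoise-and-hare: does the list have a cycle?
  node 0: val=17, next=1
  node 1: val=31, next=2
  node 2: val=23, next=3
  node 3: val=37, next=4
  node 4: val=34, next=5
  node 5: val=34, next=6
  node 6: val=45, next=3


Floyd's tortoise (slow, +1) and hare (fast, +2):
  init: slow=0, fast=0
  step 1: slow=1, fast=2
  step 2: slow=2, fast=4
  step 3: slow=3, fast=6
  step 4: slow=4, fast=4
  slow == fast at node 4: cycle detected

Cycle: yes


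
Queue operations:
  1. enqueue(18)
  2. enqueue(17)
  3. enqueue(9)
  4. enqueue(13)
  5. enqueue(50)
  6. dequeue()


enqueue(18) -> [18]
enqueue(17) -> [18, 17]
enqueue(9) -> [18, 17, 9]
enqueue(13) -> [18, 17, 9, 13]
enqueue(50) -> [18, 17, 9, 13, 50]
dequeue()->18, [17, 9, 13, 50]

Final queue: [17, 9, 13, 50]


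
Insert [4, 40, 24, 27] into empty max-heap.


Insert 4: [4]
Insert 40: [40, 4]
Insert 24: [40, 4, 24]
Insert 27: [40, 27, 24, 4]

Final heap: [40, 27, 24, 4]


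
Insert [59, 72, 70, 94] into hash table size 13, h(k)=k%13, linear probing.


Insert 59: h=7 -> slot 7
Insert 72: h=7, 1 probes -> slot 8
Insert 70: h=5 -> slot 5
Insert 94: h=3 -> slot 3

Table: [None, None, None, 94, None, 70, None, 59, 72, None, None, None, None]


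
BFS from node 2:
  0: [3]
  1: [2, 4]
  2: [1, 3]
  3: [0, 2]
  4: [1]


Visit 2, enqueue [1, 3]
Visit 1, enqueue [4]
Visit 3, enqueue [0]
Visit 4, enqueue []
Visit 0, enqueue []

BFS order: [2, 1, 3, 4, 0]


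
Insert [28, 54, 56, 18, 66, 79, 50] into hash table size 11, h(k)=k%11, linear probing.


Insert 28: h=6 -> slot 6
Insert 54: h=10 -> slot 10
Insert 56: h=1 -> slot 1
Insert 18: h=7 -> slot 7
Insert 66: h=0 -> slot 0
Insert 79: h=2 -> slot 2
Insert 50: h=6, 2 probes -> slot 8

Table: [66, 56, 79, None, None, None, 28, 18, 50, None, 54]


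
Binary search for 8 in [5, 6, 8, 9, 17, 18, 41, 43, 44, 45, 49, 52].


Step 1: lo=0, hi=11, mid=5, val=18
Step 2: lo=0, hi=4, mid=2, val=8

Found at index 2


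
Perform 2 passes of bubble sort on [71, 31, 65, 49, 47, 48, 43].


Initial: [71, 31, 65, 49, 47, 48, 43]
Pass 1: [31, 65, 49, 47, 48, 43, 71] (6 swaps)
Pass 2: [31, 49, 47, 48, 43, 65, 71] (4 swaps)

After 2 passes: [31, 49, 47, 48, 43, 65, 71]


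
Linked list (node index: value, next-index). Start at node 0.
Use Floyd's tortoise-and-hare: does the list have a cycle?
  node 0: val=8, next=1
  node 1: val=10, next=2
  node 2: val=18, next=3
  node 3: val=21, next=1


Floyd's tortoise (slow, +1) and hare (fast, +2):
  init: slow=0, fast=0
  step 1: slow=1, fast=2
  step 2: slow=2, fast=1
  step 3: slow=3, fast=3
  slow == fast at node 3: cycle detected

Cycle: yes


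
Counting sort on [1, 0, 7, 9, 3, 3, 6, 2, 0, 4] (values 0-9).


Input: [1, 0, 7, 9, 3, 3, 6, 2, 0, 4]
Counts: [2, 1, 1, 2, 1, 0, 1, 1, 0, 1]

Sorted: [0, 0, 1, 2, 3, 3, 4, 6, 7, 9]


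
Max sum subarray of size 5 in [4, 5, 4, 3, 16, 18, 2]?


[0:5]: 32
[1:6]: 46
[2:7]: 43

Max: 46 at [1:6]


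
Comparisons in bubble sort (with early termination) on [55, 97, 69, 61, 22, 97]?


Algorithm: bubble sort (with early termination)
Input: [55, 97, 69, 61, 22, 97]
Sorted: [22, 55, 61, 69, 97, 97]

15


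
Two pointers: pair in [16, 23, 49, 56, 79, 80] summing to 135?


lo=0(16)+hi=5(80)=96
lo=1(23)+hi=5(80)=103
lo=2(49)+hi=5(80)=129
lo=3(56)+hi=5(80)=136
lo=3(56)+hi=4(79)=135

Yes: 56+79=135


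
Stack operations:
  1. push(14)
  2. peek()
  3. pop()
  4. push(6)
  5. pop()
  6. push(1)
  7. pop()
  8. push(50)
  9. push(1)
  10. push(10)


push(14) -> [14]
peek()->14
pop()->14, []
push(6) -> [6]
pop()->6, []
push(1) -> [1]
pop()->1, []
push(50) -> [50]
push(1) -> [50, 1]
push(10) -> [50, 1, 10]

Final stack: [50, 1, 10]


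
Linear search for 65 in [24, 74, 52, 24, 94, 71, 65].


i=0: 24!=65
i=1: 74!=65
i=2: 52!=65
i=3: 24!=65
i=4: 94!=65
i=5: 71!=65
i=6: 65==65 found!

Found at 6, 7 comps


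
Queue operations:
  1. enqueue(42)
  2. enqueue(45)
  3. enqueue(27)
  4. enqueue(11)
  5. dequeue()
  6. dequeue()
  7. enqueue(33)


enqueue(42) -> [42]
enqueue(45) -> [42, 45]
enqueue(27) -> [42, 45, 27]
enqueue(11) -> [42, 45, 27, 11]
dequeue()->42, [45, 27, 11]
dequeue()->45, [27, 11]
enqueue(33) -> [27, 11, 33]

Final queue: [27, 11, 33]


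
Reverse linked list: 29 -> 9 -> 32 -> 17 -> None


Step 1: curr=29, set curr.next=prev(None) | reversed so far: 29
Step 2: curr=9, set curr.next=prev(29) | reversed so far: 9 -> 29
Step 3: curr=32, set curr.next=prev(9) | reversed so far: 32 -> 9 -> 29
Step 4: curr=17, set curr.next=prev(32) | reversed so far: 17 -> 32 -> 9 -> 29

17 -> 32 -> 9 -> 29 -> None


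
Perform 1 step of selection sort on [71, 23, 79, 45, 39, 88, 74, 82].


Initial: [71, 23, 79, 45, 39, 88, 74, 82]
Step 1: min=23 at 1
  Swap: [23, 71, 79, 45, 39, 88, 74, 82]

After 1 step: [23, 71, 79, 45, 39, 88, 74, 82]


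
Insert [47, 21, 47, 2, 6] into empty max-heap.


Insert 47: [47]
Insert 21: [47, 21]
Insert 47: [47, 21, 47]
Insert 2: [47, 21, 47, 2]
Insert 6: [47, 21, 47, 2, 6]

Final heap: [47, 21, 47, 2, 6]


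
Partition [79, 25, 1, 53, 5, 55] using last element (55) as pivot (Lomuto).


Pivot: 55
  25 <= 55: swap -> [25, 79, 1, 53, 5, 55]
  1 <= 55: swap -> [25, 1, 79, 53, 5, 55]
  53 <= 55: swap -> [25, 1, 53, 79, 5, 55]
  5 <= 55: swap -> [25, 1, 53, 5, 79, 55]
Place pivot at 4: [25, 1, 53, 5, 55, 79]

Partitioned: [25, 1, 53, 5, 55, 79]


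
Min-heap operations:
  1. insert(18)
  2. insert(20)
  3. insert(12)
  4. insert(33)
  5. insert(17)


insert(18) -> [18]
insert(20) -> [18, 20]
insert(12) -> [12, 20, 18]
insert(33) -> [12, 20, 18, 33]
insert(17) -> [12, 17, 18, 33, 20]

Final heap: [12, 17, 18, 33, 20]


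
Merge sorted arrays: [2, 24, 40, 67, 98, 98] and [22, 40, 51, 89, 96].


Take 2 from A
Take 22 from B
Take 24 from A
Take 40 from A
Take 40 from B
Take 51 from B
Take 67 from A
Take 89 from B
Take 96 from B

Merged: [2, 22, 24, 40, 40, 51, 67, 89, 96, 98, 98]


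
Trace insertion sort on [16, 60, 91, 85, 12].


Initial: [16, 60, 91, 85, 12]
Insert 60: [16, 60, 91, 85, 12]
Insert 91: [16, 60, 91, 85, 12]
Insert 85: [16, 60, 85, 91, 12]
Insert 12: [12, 16, 60, 85, 91]

Sorted: [12, 16, 60, 85, 91]


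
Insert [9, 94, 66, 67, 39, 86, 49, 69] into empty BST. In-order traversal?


Insert 9: root
Insert 94: R from 9
Insert 66: R from 9 -> L from 94
Insert 67: R from 9 -> L from 94 -> R from 66
Insert 39: R from 9 -> L from 94 -> L from 66
Insert 86: R from 9 -> L from 94 -> R from 66 -> R from 67
Insert 49: R from 9 -> L from 94 -> L from 66 -> R from 39
Insert 69: R from 9 -> L from 94 -> R from 66 -> R from 67 -> L from 86

In-order: [9, 39, 49, 66, 67, 69, 86, 94]


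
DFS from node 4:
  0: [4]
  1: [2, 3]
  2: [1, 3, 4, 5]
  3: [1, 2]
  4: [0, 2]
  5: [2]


Visit 4, push [2, 0]
Visit 0, push []
Visit 2, push [5, 3, 1]
Visit 1, push [3]
Visit 3, push []
Visit 5, push []

DFS order: [4, 0, 2, 1, 3, 5]


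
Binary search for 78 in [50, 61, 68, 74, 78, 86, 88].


Step 1: lo=0, hi=6, mid=3, val=74
Step 2: lo=4, hi=6, mid=5, val=86
Step 3: lo=4, hi=4, mid=4, val=78

Found at index 4
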